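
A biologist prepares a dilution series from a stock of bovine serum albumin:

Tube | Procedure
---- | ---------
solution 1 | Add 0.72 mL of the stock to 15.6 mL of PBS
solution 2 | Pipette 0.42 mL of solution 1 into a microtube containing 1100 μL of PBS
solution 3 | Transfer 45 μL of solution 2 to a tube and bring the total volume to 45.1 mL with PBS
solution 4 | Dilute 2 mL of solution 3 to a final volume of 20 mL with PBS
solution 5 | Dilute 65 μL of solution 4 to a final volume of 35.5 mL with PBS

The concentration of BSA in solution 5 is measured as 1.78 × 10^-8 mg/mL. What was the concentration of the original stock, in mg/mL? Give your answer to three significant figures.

Step 1: 0.72 mL + 15.6 mL = 16.32 mL total → factor 16.32/0.72 = 22.667
Step 2: 0.42 mL + 1100 μL = 1.52 mL total → factor 1.52/0.42 = 3.619
Step 3: 45 μL brought to 45.1 mL → factor 45100/45 = 1002.2
Step 4: 2 mL brought to 20 mL → factor 20/2 = 10
Step 5: 65 μL brought to 35.5 mL → factor 35500/65 = 546.15
Overall dilution factor = 22.667 × 3.619 × 1002.2 × 10 × 546.15 = 4.4902 × 10^8
Stock = 1.78 × 10^-8 mg/mL × 4.4902 × 10^8 = 7.99 mg/mL

7.99 mg/mL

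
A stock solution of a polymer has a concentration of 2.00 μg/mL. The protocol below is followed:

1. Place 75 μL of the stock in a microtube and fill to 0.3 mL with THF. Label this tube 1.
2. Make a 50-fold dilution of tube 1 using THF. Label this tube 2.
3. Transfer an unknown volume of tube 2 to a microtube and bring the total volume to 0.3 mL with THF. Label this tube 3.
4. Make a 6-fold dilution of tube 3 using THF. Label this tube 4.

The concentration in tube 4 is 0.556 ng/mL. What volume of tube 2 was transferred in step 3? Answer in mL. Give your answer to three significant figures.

Step 1: 75 μL brought to 0.3 mL → factor 300/75 = 4
Step 2: 50-fold → factor 50
Step 3: v brought to 0.3 mL → factor = 0.3 mL/v
Step 4: 6-fold → factor 6
Product of known-step factors = 1200
Overall factor = 2.00 μg/mL / (0.556 ng/mL) = 3597.1
Step-3 factor = 3597.1 / 1200 = 2.9976
v = 0.3 mL / 2.9976 = 0.100 mL

0.100 mL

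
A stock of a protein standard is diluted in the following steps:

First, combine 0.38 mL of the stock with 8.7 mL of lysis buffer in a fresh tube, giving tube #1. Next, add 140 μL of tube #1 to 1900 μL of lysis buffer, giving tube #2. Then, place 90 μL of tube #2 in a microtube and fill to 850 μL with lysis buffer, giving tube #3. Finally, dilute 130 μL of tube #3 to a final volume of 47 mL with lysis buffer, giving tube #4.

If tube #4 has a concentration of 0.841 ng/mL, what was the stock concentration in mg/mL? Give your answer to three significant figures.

1.00 mg/mL

Step 1: 0.38 mL + 8.7 mL = 9.08 mL total → factor 9.08/0.38 = 23.895
Step 2: 140 μL + 1900 μL = 2040 μL total → factor 2040/140 = 14.571
Step 3: 90 μL brought to 850 μL → factor 850/90 = 9.4444
Step 4: 130 μL brought to 47 mL → factor 47000/130 = 361.54
Overall dilution factor = 23.895 × 14.571 × 9.4444 × 361.54 = 1.1889 × 10^6
Stock = 0.841 ng/mL × 1.1889 × 10^6 = 9.998 × 10^5 ng/mL = 1.00 mg/mL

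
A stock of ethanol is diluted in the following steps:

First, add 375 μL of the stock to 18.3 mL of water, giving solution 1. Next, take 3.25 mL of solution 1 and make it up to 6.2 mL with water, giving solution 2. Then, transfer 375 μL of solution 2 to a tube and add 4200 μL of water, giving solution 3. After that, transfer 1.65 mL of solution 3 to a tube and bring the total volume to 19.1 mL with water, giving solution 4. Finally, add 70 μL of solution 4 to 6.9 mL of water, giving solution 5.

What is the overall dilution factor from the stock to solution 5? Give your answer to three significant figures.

Step 1: 375 μL + 18.3 mL = 18675 μL total → factor 18675/375 = 49.8
Step 2: 3.25 mL brought to 6.2 mL → factor 6.2/3.25 = 1.9077
Step 3: 375 μL + 4200 μL = 4575 μL total → factor 4575/375 = 12.2
Step 4: 1.65 mL brought to 19.1 mL → factor 19.1/1.65 = 11.576
Step 5: 70 μL + 6.9 mL = 6970 μL total → factor 6970/70 = 99.571
Overall dilution factor = 49.8 × 1.9077 × 12.2 × 11.576 × 99.571 = 1.3359 × 10^6

1.34 × 10^6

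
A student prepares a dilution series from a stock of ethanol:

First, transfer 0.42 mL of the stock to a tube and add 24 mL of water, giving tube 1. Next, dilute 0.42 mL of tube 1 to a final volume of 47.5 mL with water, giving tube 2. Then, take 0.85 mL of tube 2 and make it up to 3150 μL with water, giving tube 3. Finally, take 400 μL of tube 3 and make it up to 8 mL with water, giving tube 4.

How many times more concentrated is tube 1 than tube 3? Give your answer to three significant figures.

Step 1: 0.42 mL + 24 mL = 24.42 mL total → factor 24.42/0.42 = 58.143
Step 2: 0.42 mL brought to 47.5 mL → factor 47.5/0.42 = 113.1
Step 3: 0.85 mL brought to 3150 μL → factor 3.15/0.85 = 3.7059
Dilution factor to tube 1 = 58.143; to tube 3 = 24369
[tube 1]/[tube 3] = (factor to tube 3)/(factor to tube 1) = 24369/58.143 = 419

419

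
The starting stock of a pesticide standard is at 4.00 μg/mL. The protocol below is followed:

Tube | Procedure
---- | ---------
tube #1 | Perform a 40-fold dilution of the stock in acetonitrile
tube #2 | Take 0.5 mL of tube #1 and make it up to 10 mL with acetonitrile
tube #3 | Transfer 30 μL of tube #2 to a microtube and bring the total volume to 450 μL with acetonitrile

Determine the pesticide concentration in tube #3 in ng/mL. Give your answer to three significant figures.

0.333 ng/mL

Step 1: 40-fold → factor 40
Step 2: 0.5 mL brought to 10 mL → factor 10/0.5 = 20
Step 3: 30 μL brought to 450 μL → factor 450/30 = 15
Overall dilution factor = 40 × 20 × 15 = 12000
Final = 4.00 μg/mL / 12000 = 0.0003333 μg/mL = 0.333 ng/mL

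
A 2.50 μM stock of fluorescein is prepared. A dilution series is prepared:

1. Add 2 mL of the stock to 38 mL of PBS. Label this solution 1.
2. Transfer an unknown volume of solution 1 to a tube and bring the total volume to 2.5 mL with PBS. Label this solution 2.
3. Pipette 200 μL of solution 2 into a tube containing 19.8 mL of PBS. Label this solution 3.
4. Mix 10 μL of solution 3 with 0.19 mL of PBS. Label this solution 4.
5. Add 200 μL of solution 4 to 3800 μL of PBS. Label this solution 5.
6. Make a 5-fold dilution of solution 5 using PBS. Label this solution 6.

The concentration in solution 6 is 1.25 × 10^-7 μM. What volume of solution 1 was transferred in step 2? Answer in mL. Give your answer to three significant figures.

0.500 mL

Step 1: 2 mL + 38 mL = 40 mL total → factor 40/2 = 20
Step 2: v brought to 2.5 mL → factor = 2.5 mL/v
Step 3: 200 μL + 19.8 mL = 20000 μL total → factor 20000/200 = 100
Step 4: 10 μL + 0.19 mL = 200 μL total → factor 200/10 = 20
Step 5: 200 μL + 3800 μL = 4000 μL total → factor 4000/200 = 20
Step 6: 5-fold → factor 5
Product of known-step factors = 4 × 10^6
Overall factor = 2.50 μM / (1.25 × 10^-7 μM) = 2 × 10^7
Step-2 factor = 2 × 10^7 / 4 × 10^6 = 5
v = 2.5 mL / 5 = 0.500 mL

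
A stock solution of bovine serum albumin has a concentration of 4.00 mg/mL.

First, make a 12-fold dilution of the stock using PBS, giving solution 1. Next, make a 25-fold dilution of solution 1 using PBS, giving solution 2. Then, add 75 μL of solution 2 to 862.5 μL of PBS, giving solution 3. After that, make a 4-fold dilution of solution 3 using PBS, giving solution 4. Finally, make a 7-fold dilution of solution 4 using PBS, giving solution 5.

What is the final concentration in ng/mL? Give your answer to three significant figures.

38.1 ng/mL

Step 1: 12-fold → factor 12
Step 2: 25-fold → factor 25
Step 3: 75 μL + 862.5 μL = 937.5 μL total → factor 937.5/75 = 12.5
Step 4: 4-fold → factor 4
Step 5: 7-fold → factor 7
Overall dilution factor = 12 × 25 × 12.5 × 4 × 7 = 1.05 × 10^5
Final = 4.00 mg/mL / 1.05 × 10^5 = 3.810 × 10^-5 mg/mL = 38.1 ng/mL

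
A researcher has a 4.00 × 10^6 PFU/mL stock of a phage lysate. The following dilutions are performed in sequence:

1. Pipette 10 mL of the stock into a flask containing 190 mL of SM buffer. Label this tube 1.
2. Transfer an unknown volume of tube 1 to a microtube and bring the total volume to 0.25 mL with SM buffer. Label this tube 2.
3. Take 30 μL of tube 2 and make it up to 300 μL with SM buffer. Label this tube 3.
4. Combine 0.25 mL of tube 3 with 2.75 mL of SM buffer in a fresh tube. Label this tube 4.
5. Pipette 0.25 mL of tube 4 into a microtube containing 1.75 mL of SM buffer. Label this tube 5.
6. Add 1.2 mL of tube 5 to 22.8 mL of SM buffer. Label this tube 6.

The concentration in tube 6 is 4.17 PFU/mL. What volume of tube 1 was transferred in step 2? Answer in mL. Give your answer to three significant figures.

0.100 mL

Step 1: 10 mL + 190 mL = 200 mL total → factor 200/10 = 20
Step 2: v brought to 0.25 mL → factor = 0.25 mL/v
Step 3: 30 μL brought to 300 μL → factor 300/30 = 10
Step 4: 0.25 mL + 2.75 mL = 3 mL total → factor 3/0.25 = 12
Step 5: 0.25 mL + 1.75 mL = 2 mL total → factor 2/0.25 = 8
Step 6: 1.2 mL + 22.8 mL = 24 mL total → factor 24/1.2 = 20
Product of known-step factors = 3.84 × 10^5
Overall factor = 4.00 × 10^6 PFU/mL / (4.17 PFU/mL) = 9.5923 × 10^5
Step-2 factor = 9.5923 × 10^5 / 3.84 × 10^5 = 2.498
v = 0.25 mL / 2.498 = 0.100 mL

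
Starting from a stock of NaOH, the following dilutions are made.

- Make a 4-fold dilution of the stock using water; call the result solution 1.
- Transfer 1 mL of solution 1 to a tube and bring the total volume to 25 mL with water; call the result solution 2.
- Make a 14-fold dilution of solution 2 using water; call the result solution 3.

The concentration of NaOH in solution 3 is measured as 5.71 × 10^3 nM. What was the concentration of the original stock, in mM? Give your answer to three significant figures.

Step 1: 4-fold → factor 4
Step 2: 1 mL brought to 25 mL → factor 25/1 = 25
Step 3: 14-fold → factor 14
Overall dilution factor = 4 × 25 × 14 = 1400
Stock = 5.71 × 10^3 nM × 1400 = 7.994 × 10^6 nM = 7.99 mM

7.99 mM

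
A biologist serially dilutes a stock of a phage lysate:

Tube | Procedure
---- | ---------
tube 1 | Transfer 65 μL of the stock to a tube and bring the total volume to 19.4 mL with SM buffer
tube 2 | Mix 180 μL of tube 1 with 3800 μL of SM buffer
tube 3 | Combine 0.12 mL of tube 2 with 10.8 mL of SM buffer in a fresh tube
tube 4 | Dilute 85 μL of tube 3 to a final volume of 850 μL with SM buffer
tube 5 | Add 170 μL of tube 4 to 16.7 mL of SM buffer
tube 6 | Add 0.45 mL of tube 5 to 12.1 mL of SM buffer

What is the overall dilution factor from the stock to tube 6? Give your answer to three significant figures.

1.66 × 10^10

Step 1: 65 μL brought to 19.4 mL → factor 19400/65 = 298.46
Step 2: 180 μL + 3800 μL = 3980 μL total → factor 3980/180 = 22.111
Step 3: 0.12 mL + 10.8 mL = 10.92 mL total → factor 10.92/0.12 = 91
Step 4: 85 μL brought to 850 μL → factor 850/85 = 10
Step 5: 170 μL + 16.7 mL = 16870 μL total → factor 16870/170 = 99.235
Step 6: 0.45 mL + 12.1 mL = 12.55 mL total → factor 12.55/0.45 = 27.889
Overall dilution factor = 298.46 × 22.111 × 91 × 10 × 99.235 × 27.889 = 1.662 × 10^10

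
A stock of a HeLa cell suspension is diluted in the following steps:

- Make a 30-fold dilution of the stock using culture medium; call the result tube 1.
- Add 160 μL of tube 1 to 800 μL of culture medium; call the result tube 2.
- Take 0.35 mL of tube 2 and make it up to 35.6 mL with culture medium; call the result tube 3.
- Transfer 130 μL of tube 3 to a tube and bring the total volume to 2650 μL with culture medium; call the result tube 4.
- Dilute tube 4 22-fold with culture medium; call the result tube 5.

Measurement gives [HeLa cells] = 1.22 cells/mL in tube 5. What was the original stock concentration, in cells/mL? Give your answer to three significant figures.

1.00 × 10^7 cells/mL

Step 1: 30-fold → factor 30
Step 2: 160 μL + 800 μL = 960 μL total → factor 960/160 = 6
Step 3: 0.35 mL brought to 35.6 mL → factor 35.6/0.35 = 101.71
Step 4: 130 μL brought to 2650 μL → factor 2650/130 = 20.385
Step 5: 22-fold → factor 22
Overall dilution factor = 30 × 6 × 101.71 × 20.385 × 22 = 8.2107 × 10^6
Stock = 1.22 cells/mL × 8.2107 × 10^6 = 1.00 × 10^7 cells/mL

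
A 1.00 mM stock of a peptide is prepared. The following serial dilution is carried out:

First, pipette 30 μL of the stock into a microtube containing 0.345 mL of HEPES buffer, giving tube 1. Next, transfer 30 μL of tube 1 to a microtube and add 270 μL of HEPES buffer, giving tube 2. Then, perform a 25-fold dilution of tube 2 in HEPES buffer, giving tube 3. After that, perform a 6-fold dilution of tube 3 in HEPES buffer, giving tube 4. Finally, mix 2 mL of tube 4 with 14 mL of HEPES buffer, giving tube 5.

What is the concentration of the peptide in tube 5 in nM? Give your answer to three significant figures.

6.67 nM

Step 1: 30 μL + 0.345 mL = 375 μL total → factor 375/30 = 12.5
Step 2: 30 μL + 270 μL = 300 μL total → factor 300/30 = 10
Step 3: 25-fold → factor 25
Step 4: 6-fold → factor 6
Step 5: 2 mL + 14 mL = 16 mL total → factor 16/2 = 8
Overall dilution factor = 12.5 × 10 × 25 × 6 × 8 = 1.5 × 10^5
Final = 1.00 mM / 1.5 × 10^5 = 6.667 × 10^-6 mM = 6.67 nM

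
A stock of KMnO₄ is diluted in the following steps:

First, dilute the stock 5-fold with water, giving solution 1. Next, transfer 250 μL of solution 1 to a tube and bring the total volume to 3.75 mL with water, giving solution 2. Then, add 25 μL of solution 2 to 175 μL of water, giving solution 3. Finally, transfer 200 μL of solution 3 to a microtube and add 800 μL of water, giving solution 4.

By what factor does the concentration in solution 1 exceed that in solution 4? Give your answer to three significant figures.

Step 1: 5-fold → factor 5
Step 2: 250 μL brought to 3.75 mL → factor 3750/250 = 15
Step 3: 25 μL + 175 μL = 200 μL total → factor 200/25 = 8
Step 4: 200 μL + 800 μL = 1000 μL total → factor 1000/200 = 5
Dilution factor to solution 1 = 5; to solution 4 = 3000
[solution 1]/[solution 4] = (factor to solution 4)/(factor to solution 1) = 3000/5 = 600

600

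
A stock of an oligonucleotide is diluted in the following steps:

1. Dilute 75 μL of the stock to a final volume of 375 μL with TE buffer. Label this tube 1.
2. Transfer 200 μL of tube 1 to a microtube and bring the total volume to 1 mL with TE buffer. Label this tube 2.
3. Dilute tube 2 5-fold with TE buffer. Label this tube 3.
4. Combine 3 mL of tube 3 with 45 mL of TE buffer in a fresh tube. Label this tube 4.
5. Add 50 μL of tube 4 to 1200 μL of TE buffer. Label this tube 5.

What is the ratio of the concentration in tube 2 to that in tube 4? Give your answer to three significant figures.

80.0

Step 1: 75 μL brought to 375 μL → factor 375/75 = 5
Step 2: 200 μL brought to 1 mL → factor 1000/200 = 5
Step 3: 5-fold → factor 5
Step 4: 3 mL + 45 mL = 48 mL total → factor 48/3 = 16
Dilution factor to tube 2 = 25; to tube 4 = 2000
[tube 2]/[tube 4] = (factor to tube 4)/(factor to tube 2) = 2000/25 = 80.0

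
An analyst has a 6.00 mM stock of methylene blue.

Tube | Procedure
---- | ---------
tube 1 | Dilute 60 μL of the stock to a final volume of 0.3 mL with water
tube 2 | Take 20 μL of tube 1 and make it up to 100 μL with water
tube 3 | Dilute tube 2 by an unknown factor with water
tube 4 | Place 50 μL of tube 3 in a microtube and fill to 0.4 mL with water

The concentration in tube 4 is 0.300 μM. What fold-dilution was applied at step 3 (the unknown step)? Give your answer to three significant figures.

Step 1: 60 μL brought to 0.3 mL → factor 300/60 = 5
Step 2: 20 μL brought to 100 μL → factor 100/20 = 5
Step 3: unknown factor x
Step 4: 50 μL brought to 0.4 mL → factor 400/50 = 8
Product of known-step factors = 200
Overall factor = 6.00 mM / (0.300 μM) = 20000
x = 20000 / 200 = 100

100-fold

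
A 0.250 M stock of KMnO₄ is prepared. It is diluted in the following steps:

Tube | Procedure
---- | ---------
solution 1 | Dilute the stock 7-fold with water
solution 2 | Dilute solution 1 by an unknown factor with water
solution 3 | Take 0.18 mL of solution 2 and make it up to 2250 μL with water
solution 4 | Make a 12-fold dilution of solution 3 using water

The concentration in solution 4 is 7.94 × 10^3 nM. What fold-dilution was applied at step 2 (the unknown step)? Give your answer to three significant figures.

Step 1: 7-fold → factor 7
Step 2: unknown factor x
Step 3: 0.18 mL brought to 2250 μL → factor 2.25/0.18 = 12.5
Step 4: 12-fold → factor 12
Product of known-step factors = 1050
Overall factor = 0.250 M / (7.94 × 10^3 nM) = 31486
x = 31486 / 1050 = 30.0

30.0-fold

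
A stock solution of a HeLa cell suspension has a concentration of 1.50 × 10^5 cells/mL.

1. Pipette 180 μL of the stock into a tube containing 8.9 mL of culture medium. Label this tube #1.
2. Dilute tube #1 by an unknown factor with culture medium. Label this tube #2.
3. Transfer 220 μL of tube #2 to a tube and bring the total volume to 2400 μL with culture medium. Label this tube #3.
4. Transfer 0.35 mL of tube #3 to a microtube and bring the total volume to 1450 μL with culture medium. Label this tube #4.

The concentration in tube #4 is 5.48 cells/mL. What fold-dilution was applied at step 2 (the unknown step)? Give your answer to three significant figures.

Step 1: 180 μL + 8.9 mL = 9080 μL total → factor 9080/180 = 50.444
Step 2: unknown factor x
Step 3: 220 μL brought to 2400 μL → factor 2400/220 = 10.909
Step 4: 0.35 mL brought to 1450 μL → factor 1.45/0.35 = 4.1429
Product of known-step factors = 2279.8
Overall factor = 1.50 × 10^5 cells/mL / (5.48 cells/mL) = 27372
x = 27372 / 2279.8 = 12.0

12.0-fold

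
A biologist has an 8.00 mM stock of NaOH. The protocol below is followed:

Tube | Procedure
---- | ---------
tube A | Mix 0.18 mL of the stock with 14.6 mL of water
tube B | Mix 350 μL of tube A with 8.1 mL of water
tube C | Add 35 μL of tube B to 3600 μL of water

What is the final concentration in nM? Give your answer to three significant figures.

Step 1: 0.18 mL + 14.6 mL = 14.78 mL total → factor 14.78/0.18 = 82.111
Step 2: 350 μL + 8.1 mL = 8450 μL total → factor 8450/350 = 24.143
Step 3: 35 μL + 3600 μL = 3635 μL total → factor 3635/35 = 103.86
Overall dilution factor = 82.111 × 24.143 × 103.86 = 2.0589 × 10^5
Final = 8.00 mM / 2.0589 × 10^5 = 3.886 × 10^-5 mM = 38.9 nM

38.9 nM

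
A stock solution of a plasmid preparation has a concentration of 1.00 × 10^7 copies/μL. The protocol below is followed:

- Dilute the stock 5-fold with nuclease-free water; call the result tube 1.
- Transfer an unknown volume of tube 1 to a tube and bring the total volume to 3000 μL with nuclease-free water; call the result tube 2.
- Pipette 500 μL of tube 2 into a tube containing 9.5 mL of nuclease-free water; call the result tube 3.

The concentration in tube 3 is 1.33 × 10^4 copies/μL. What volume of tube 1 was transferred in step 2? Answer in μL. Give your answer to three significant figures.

Step 1: 5-fold → factor 5
Step 2: v brought to 3000 μL → factor = 3000 μL/v
Step 3: 500 μL + 9.5 mL = 10000 μL total → factor 10000/500 = 20
Product of known-step factors = 100
Overall factor = 1.00 × 10^7 copies/μL / (1.33 × 10^4 copies/μL) = 751.88
Step-2 factor = 751.88 / 100 = 7.5188
v = 3000 μL / 7.5188 = 399 μL

399 μL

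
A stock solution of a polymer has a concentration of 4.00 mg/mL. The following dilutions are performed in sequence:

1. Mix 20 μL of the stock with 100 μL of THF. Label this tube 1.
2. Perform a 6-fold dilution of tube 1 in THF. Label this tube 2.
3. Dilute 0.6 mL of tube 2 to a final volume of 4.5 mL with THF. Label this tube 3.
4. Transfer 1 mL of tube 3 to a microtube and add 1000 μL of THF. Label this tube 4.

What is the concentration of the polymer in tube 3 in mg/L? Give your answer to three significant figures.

14.8 mg/L

Step 1: 20 μL + 100 μL = 120 μL total → factor 120/20 = 6
Step 2: 6-fold → factor 6
Step 3: 0.6 mL brought to 4.5 mL → factor 4.5/0.6 = 7.5
Dilution factor through tube 3 = 6 × 6 × 7.5 = 270
[tube 3] = 4.00 mg/mL / 270 = 0.01481 mg/mL = 14.8 mg/L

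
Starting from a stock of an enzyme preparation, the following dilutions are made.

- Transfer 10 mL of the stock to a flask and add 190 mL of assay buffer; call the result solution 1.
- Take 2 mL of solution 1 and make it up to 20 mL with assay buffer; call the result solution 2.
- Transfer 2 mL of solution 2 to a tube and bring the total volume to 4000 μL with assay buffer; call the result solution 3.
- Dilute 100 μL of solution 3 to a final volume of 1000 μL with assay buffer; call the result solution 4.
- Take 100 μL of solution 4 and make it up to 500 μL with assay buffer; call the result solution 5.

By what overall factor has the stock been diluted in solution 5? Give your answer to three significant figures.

2.00 × 10^4

Step 1: 10 mL + 190 mL = 200 mL total → factor 200/10 = 20
Step 2: 2 mL brought to 20 mL → factor 20/2 = 10
Step 3: 2 mL brought to 4000 μL → factor 4/2 = 2
Step 4: 100 μL brought to 1000 μL → factor 1000/100 = 10
Step 5: 100 μL brought to 500 μL → factor 500/100 = 5
Overall dilution factor = 20 × 10 × 2 × 10 × 5 = 20000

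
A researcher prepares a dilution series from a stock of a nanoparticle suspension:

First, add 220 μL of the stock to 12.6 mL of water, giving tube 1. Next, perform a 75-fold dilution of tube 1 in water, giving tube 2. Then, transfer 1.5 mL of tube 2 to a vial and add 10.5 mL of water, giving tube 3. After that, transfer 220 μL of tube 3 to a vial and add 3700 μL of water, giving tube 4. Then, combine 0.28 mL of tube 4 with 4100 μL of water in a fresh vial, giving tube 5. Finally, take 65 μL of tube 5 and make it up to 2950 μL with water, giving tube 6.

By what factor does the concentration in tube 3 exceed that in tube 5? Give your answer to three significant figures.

279

Step 1: 220 μL + 12.6 mL = 12820 μL total → factor 12820/220 = 58.273
Step 2: 75-fold → factor 75
Step 3: 1.5 mL + 10.5 mL = 12 mL total → factor 12/1.5 = 8
Step 4: 220 μL + 3700 μL = 3920 μL total → factor 3920/220 = 17.818
Step 5: 0.28 mL + 4100 μL = 4.38 mL total → factor 4.38/0.28 = 15.643
Dilution factor to tube 3 = 34964; to tube 5 = 9.7453 × 10^6
[tube 3]/[tube 5] = (factor to tube 5)/(factor to tube 3) = 9.7453 × 10^6/34964 = 279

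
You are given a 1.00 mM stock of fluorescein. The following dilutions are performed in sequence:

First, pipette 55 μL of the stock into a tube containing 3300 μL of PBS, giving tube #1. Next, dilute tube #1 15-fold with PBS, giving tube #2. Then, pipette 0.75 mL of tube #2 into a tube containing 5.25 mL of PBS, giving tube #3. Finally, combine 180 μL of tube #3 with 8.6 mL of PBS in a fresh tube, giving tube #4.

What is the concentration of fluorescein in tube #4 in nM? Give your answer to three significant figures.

Step 1: 55 μL + 3300 μL = 3355 μL total → factor 3355/55 = 61
Step 2: 15-fold → factor 15
Step 3: 0.75 mL + 5.25 mL = 6 mL total → factor 6/0.75 = 8
Step 4: 180 μL + 8.6 mL = 8780 μL total → factor 8780/180 = 48.778
Overall dilution factor = 61 × 15 × 8 × 48.778 = 3.5705 × 10^5
Final = 1.00 mM / 3.5705 × 10^5 = 2.801 × 10^-6 mM = 2.80 nM

2.80 nM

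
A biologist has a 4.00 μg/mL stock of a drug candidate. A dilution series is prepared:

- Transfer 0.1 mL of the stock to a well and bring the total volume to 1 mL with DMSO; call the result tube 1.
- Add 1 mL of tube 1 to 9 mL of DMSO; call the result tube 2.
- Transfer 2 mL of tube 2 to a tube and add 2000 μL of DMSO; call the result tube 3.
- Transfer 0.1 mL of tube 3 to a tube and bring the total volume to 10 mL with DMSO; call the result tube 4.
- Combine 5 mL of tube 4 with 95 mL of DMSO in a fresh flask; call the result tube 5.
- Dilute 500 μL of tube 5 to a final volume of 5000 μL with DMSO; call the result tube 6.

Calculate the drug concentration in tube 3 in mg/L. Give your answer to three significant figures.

Step 1: 0.1 mL brought to 1 mL → factor 1/0.1 = 10
Step 2: 1 mL + 9 mL = 10 mL total → factor 10/1 = 10
Step 3: 2 mL + 2000 μL = 4 mL total → factor 4/2 = 2
Dilution factor through tube 3 = 10 × 10 × 2 = 200
[tube 3] = 4.00 μg/mL / 200 = 0.02000 μg/mL = 0.0200 mg/L

0.0200 mg/L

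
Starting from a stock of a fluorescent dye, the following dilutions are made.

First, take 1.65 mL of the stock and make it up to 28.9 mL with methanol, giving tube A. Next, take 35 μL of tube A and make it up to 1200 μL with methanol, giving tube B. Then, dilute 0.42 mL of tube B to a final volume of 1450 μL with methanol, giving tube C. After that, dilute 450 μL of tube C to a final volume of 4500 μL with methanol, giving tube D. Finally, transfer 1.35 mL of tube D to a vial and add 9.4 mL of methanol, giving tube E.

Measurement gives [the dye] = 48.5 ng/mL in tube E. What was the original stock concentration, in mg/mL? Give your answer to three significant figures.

Step 1: 1.65 mL brought to 28.9 mL → factor 28.9/1.65 = 17.515
Step 2: 35 μL brought to 1200 μL → factor 1200/35 = 34.286
Step 3: 0.42 mL brought to 1450 μL → factor 1.45/0.42 = 3.4524
Step 4: 450 μL brought to 4500 μL → factor 4500/450 = 10
Step 5: 1.35 mL + 9.4 mL = 10.75 mL total → factor 10.75/1.35 = 7.963
Overall dilution factor = 17.515 × 34.286 × 3.4524 × 10 × 7.963 = 1.6509 × 10^5
Stock = 48.5 ng/mL × 1.6509 × 10^5 = 8.007 × 10^6 ng/mL = 8.01 mg/mL

8.01 mg/mL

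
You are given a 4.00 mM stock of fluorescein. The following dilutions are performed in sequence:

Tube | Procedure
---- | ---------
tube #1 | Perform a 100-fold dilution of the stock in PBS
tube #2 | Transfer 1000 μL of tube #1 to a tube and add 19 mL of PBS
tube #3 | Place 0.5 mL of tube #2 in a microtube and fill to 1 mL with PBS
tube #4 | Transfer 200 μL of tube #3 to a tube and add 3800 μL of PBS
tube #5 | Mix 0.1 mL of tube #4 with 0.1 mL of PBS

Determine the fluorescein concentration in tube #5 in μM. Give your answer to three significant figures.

0.0250 μM

Step 1: 100-fold → factor 100
Step 2: 1000 μL + 19 mL = 20000 μL total → factor 20000/1000 = 20
Step 3: 0.5 mL brought to 1 mL → factor 1/0.5 = 2
Step 4: 200 μL + 3800 μL = 4000 μL total → factor 4000/200 = 20
Step 5: 0.1 mL + 0.1 mL = 0.2 mL total → factor 0.2/0.1 = 2
Overall dilution factor = 100 × 20 × 2 × 20 × 2 = 1.6 × 10^5
Final = 4.00 mM / 1.6 × 10^5 = 2.500 × 10^-5 mM = 0.0250 μM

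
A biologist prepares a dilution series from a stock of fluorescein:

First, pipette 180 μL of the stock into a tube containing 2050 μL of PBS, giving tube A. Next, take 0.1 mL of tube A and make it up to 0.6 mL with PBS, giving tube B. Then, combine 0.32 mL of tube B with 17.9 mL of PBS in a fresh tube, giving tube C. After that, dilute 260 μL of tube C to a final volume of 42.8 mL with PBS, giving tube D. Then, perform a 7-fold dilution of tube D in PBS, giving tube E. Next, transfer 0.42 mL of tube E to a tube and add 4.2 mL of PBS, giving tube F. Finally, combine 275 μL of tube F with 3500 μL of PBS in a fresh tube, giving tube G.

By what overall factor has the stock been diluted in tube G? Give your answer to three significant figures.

Step 1: 180 μL + 2050 μL = 2230 μL total → factor 2230/180 = 12.389
Step 2: 0.1 mL brought to 0.6 mL → factor 0.6/0.1 = 6
Step 3: 0.32 mL + 17.9 mL = 18.22 mL total → factor 18.22/0.32 = 56.938
Step 4: 260 μL brought to 42.8 mL → factor 42800/260 = 164.62
Step 5: 7-fold → factor 7
Step 6: 0.42 mL + 4.2 mL = 4.62 mL total → factor 4.62/0.42 = 11
Step 7: 275 μL + 3500 μL = 3775 μL total → factor 3775/275 = 13.727
Overall dilution factor = 12.389 × 6 × 56.938 × 164.62 × 7 × 11 × 13.727 = 7.3642 × 10^8

7.36 × 10^8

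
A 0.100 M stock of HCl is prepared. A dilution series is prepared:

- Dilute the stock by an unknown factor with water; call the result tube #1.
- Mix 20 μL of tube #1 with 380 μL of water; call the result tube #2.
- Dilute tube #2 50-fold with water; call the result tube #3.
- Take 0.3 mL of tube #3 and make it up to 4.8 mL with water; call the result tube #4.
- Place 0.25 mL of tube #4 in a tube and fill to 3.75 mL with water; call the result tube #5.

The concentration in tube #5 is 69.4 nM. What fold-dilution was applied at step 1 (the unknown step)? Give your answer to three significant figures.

6.00-fold

Step 1: unknown factor x
Step 2: 20 μL + 380 μL = 400 μL total → factor 400/20 = 20
Step 3: 50-fold → factor 50
Step 4: 0.3 mL brought to 4.8 mL → factor 4.8/0.3 = 16
Step 5: 0.25 mL brought to 3.75 mL → factor 3.75/0.25 = 15
Product of known-step factors = 2.4 × 10^5
Overall factor = 0.100 M / (69.4 nM) = 1.4409 × 10^6
x = 1.4409 × 10^6 / 2.4 × 10^5 = 6.00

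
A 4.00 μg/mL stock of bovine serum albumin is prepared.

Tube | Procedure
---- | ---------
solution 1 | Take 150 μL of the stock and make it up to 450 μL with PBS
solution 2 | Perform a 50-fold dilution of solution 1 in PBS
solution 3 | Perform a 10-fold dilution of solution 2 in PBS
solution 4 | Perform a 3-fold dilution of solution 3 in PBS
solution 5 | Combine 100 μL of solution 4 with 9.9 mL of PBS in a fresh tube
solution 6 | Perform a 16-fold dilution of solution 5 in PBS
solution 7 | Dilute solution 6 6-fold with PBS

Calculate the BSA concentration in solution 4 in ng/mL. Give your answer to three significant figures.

0.889 ng/mL

Step 1: 150 μL brought to 450 μL → factor 450/150 = 3
Step 2: 50-fold → factor 50
Step 3: 10-fold → factor 10
Step 4: 3-fold → factor 3
Dilution factor through solution 4 = 3 × 50 × 10 × 3 = 4500
[solution 4] = 4.00 μg/mL / 4500 = 0.0008889 μg/mL = 0.889 ng/mL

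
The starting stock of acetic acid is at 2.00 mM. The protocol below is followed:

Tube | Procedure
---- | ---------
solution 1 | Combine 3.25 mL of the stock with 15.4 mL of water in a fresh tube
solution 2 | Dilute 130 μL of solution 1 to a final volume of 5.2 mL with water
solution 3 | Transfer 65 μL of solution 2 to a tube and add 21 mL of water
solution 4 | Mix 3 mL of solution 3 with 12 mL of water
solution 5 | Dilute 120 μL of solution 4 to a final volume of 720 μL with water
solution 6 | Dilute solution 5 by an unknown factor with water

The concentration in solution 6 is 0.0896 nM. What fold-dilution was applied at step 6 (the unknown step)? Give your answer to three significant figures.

10.0-fold

Step 1: 3.25 mL + 15.4 mL = 18.65 mL total → factor 18.65/3.25 = 5.7385
Step 2: 130 μL brought to 5.2 mL → factor 5200/130 = 40
Step 3: 65 μL + 21 mL = 21065 μL total → factor 21065/65 = 324.08
Step 4: 3 mL + 12 mL = 15 mL total → factor 15/3 = 5
Step 5: 120 μL brought to 720 μL → factor 720/120 = 6
Step 6: unknown factor x
Product of known-step factors = 2.2316 × 10^6
Overall factor = 2.00 mM / (0.0896 nM) = 2.2321 × 10^7
x = 2.2321 × 10^7 / 2.2316 × 10^6 = 10.0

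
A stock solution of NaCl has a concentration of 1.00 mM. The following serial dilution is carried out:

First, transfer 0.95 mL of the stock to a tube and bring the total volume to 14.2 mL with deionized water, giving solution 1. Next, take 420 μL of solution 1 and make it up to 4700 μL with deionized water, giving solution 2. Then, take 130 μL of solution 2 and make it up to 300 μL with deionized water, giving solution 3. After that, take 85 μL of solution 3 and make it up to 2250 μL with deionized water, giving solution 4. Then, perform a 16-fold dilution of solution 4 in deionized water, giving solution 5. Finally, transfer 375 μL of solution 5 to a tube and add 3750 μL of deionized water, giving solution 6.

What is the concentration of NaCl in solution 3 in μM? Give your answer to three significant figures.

2.59 μM

Step 1: 0.95 mL brought to 14.2 mL → factor 14.2/0.95 = 14.947
Step 2: 420 μL brought to 4700 μL → factor 4700/420 = 11.19
Step 3: 130 μL brought to 300 μL → factor 300/130 = 2.3077
Dilution factor through solution 3 = 14.947 × 11.19 × 2.3077 = 386
[solution 3] = 1.00 mM / 386 = 0.002591 mM = 2.59 μM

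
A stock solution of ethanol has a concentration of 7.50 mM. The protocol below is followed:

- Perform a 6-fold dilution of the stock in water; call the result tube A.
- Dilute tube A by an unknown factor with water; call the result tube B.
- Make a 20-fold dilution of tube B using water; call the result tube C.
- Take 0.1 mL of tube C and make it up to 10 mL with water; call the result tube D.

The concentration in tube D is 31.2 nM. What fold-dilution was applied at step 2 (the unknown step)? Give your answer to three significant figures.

20.0-fold

Step 1: 6-fold → factor 6
Step 2: unknown factor x
Step 3: 20-fold → factor 20
Step 4: 0.1 mL brought to 10 mL → factor 10/0.1 = 100
Product of known-step factors = 12000
Overall factor = 7.50 mM / (31.2 nM) = 2.4038 × 10^5
x = 2.4038 × 10^5 / 12000 = 20.0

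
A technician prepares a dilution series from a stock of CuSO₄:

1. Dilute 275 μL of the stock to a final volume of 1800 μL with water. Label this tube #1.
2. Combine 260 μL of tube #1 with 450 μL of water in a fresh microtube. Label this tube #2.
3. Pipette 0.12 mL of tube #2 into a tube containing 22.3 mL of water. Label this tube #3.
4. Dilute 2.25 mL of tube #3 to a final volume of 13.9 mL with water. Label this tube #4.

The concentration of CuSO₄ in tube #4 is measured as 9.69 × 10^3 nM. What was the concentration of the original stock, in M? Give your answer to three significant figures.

Step 1: 275 μL brought to 1800 μL → factor 1800/275 = 6.5455
Step 2: 260 μL + 450 μL = 710 μL total → factor 710/260 = 2.7308
Step 3: 0.12 mL + 22.3 mL = 22.42 mL total → factor 22.42/0.12 = 186.83
Step 4: 2.25 mL brought to 13.9 mL → factor 13.9/2.25 = 6.1778
Overall dilution factor = 6.5455 × 2.7308 × 186.83 × 6.1778 = 20631
Stock = 9.69 × 10^3 nM × 20631 = 1.999 × 10^8 nM = 0.200 M

0.200 M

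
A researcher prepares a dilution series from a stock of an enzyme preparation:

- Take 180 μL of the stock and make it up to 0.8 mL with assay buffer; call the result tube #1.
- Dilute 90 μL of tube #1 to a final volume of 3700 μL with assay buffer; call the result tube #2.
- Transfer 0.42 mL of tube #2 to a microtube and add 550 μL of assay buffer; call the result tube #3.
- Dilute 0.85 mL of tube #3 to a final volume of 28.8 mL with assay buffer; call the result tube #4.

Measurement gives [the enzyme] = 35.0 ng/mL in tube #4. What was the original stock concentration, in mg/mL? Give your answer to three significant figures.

Step 1: 180 μL brought to 0.8 mL → factor 800/180 = 4.4444
Step 2: 90 μL brought to 3700 μL → factor 3700/90 = 41.111
Step 3: 0.42 mL + 550 μL = 0.97 mL total → factor 0.97/0.42 = 2.3095
Step 4: 0.85 mL brought to 28.8 mL → factor 28.8/0.85 = 33.882
Overall dilution factor = 4.4444 × 41.111 × 2.3095 × 33.882 = 14298
Stock = 35.0 ng/mL × 14298 = 5.004 × 10^5 ng/mL = 0.500 mg/mL

0.500 mg/mL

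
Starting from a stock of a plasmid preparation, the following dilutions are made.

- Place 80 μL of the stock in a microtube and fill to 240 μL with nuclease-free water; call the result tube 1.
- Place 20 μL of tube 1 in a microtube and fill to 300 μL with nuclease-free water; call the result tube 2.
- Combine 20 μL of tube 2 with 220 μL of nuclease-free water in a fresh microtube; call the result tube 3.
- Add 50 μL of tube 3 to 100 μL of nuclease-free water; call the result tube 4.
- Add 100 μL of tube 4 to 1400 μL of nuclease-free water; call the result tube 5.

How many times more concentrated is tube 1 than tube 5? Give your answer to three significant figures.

Step 1: 80 μL brought to 240 μL → factor 240/80 = 3
Step 2: 20 μL brought to 300 μL → factor 300/20 = 15
Step 3: 20 μL + 220 μL = 240 μL total → factor 240/20 = 12
Step 4: 50 μL + 100 μL = 150 μL total → factor 150/50 = 3
Step 5: 100 μL + 1400 μL = 1500 μL total → factor 1500/100 = 15
Dilution factor to tube 1 = 3; to tube 5 = 24300
[tube 1]/[tube 5] = (factor to tube 5)/(factor to tube 1) = 24300/3 = 8.10 × 10^3

8.10 × 10^3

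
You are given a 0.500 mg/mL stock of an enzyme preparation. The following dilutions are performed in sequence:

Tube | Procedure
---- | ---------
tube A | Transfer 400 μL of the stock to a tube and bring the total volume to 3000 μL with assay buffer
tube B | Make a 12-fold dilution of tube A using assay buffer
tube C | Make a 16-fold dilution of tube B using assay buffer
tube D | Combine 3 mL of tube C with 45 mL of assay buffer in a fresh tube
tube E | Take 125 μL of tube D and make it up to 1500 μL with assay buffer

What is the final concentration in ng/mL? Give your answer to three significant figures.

1.81 ng/mL

Step 1: 400 μL brought to 3000 μL → factor 3000/400 = 7.5
Step 2: 12-fold → factor 12
Step 3: 16-fold → factor 16
Step 4: 3 mL + 45 mL = 48 mL total → factor 48/3 = 16
Step 5: 125 μL brought to 1500 μL → factor 1500/125 = 12
Overall dilution factor = 7.5 × 12 × 16 × 16 × 12 = 2.7648 × 10^5
Final = 0.500 mg/mL / 2.7648 × 10^5 = 1.808 × 10^-6 mg/mL = 1.81 ng/mL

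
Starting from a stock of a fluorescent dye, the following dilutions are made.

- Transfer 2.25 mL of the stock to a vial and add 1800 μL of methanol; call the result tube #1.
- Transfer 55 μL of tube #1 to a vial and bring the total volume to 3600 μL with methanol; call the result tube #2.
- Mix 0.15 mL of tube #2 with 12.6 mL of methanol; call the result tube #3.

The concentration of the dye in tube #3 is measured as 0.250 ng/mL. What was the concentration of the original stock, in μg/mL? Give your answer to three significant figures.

Step 1: 2.25 mL + 1800 μL = 4.05 mL total → factor 4.05/2.25 = 1.8
Step 2: 55 μL brought to 3600 μL → factor 3600/55 = 65.455
Step 3: 0.15 mL + 12.6 mL = 12.75 mL total → factor 12.75/0.15 = 85
Overall dilution factor = 1.8 × 65.455 × 85 = 10015
Stock = 0.250 ng/mL × 10015 = 2504 ng/mL = 2.50 μg/mL

2.50 μg/mL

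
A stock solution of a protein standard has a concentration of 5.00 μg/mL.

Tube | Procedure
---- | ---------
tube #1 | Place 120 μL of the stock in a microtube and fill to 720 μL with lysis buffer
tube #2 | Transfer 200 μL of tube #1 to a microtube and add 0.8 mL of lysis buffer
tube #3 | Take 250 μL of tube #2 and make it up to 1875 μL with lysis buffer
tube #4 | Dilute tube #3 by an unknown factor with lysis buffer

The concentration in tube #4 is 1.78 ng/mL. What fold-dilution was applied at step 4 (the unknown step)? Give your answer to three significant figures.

Step 1: 120 μL brought to 720 μL → factor 720/120 = 6
Step 2: 200 μL + 0.8 mL = 1000 μL total → factor 1000/200 = 5
Step 3: 250 μL brought to 1875 μL → factor 1875/250 = 7.5
Step 4: unknown factor x
Product of known-step factors = 225
Overall factor = 5.00 μg/mL / (1.78 ng/mL) = 2809
x = 2809 / 225 = 12.5

12.5-fold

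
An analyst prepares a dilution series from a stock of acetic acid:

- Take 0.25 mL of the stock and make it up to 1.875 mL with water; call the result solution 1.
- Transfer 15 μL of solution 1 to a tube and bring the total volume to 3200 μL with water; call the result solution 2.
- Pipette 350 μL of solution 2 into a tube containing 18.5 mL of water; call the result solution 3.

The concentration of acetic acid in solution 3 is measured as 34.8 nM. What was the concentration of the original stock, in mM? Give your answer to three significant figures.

3.00 mM

Step 1: 0.25 mL brought to 1.875 mL → factor 1.875/0.25 = 7.5
Step 2: 15 μL brought to 3200 μL → factor 3200/15 = 213.33
Step 3: 350 μL + 18.5 mL = 18850 μL total → factor 18850/350 = 53.857
Overall dilution factor = 7.5 × 213.33 × 53.857 = 86171
Stock = 34.8 nM × 86171 = 2.999 × 10^6 nM = 3.00 mM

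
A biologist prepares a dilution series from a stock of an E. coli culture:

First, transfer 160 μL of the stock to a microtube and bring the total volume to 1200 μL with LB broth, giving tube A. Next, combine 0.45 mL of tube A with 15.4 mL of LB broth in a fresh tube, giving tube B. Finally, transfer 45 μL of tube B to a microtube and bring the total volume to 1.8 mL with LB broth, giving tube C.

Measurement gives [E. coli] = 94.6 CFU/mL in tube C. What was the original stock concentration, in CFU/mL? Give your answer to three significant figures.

1.00 × 10^6 CFU/mL

Step 1: 160 μL brought to 1200 μL → factor 1200/160 = 7.5
Step 2: 0.45 mL + 15.4 mL = 15.85 mL total → factor 15.85/0.45 = 35.222
Step 3: 45 μL brought to 1.8 mL → factor 1800/45 = 40
Overall dilution factor = 7.5 × 35.222 × 40 = 10567
Stock = 94.6 CFU/mL × 10567 = 1.00 × 10^6 CFU/mL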